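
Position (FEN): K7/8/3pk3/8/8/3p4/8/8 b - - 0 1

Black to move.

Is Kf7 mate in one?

After Kf7: white king on a8; in check: no.
White is not in check, so this cannot be checkmate.

no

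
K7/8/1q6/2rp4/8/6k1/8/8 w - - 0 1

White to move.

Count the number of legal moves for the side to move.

White to move; king on a8.
In check: no.
Legal moves: none.
Count: 0.

0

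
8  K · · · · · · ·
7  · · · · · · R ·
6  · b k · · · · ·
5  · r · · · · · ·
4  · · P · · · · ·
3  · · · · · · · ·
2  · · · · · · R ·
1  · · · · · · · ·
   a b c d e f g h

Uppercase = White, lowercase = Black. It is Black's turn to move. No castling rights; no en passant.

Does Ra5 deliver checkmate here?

After Ra5: white king on a8; in check: yes, from the black rook on a5.
White has 2 legal replies: Kb8, Ra7.
In check but a legal move exists → not checkmate.

no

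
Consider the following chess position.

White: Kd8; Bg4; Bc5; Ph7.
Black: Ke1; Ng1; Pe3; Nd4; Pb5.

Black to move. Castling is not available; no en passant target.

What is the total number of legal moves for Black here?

15

Black to move; king on e1.
In check: no.
Legal moves: Ne6+, Nc6+, Nf5, Ndf3, Nb3, Nde2, Nc2, Nh3, Ngf3, Nge2, Kf2, Kd2, Kf1, b4, e2.
Count: 15.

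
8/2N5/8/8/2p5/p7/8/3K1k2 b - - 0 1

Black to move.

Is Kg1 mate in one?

no

After Kg1: white king on d1; in check: no.
White is not in check, so this cannot be checkmate.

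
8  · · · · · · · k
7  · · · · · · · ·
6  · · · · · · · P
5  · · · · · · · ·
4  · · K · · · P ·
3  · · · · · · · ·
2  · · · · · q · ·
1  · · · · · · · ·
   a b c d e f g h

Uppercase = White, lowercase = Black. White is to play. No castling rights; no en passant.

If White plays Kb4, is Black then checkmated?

After Kb4: black king on h8; in check: no.
Black is not in check, so this cannot be checkmate.

no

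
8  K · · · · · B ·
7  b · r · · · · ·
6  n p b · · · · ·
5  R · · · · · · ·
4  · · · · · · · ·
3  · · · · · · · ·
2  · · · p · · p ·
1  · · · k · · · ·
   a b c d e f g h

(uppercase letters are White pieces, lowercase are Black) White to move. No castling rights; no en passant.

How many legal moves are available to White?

0

White to move; king on a8.
In check: yes, from the black bishop on c6.
Legal moves: none.
Count: 0.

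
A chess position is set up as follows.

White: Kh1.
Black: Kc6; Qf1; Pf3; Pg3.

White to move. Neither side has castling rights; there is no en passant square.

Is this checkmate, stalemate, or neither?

checkmate

White to move; white king on h1.
In check: yes, from the black queen on f1.
King squares — g1: attacked by Qf1; g2: attacked by Qf1; h2: attacked by Pg3.
Legal moves for White: none.
In check with no legal moves → checkmate.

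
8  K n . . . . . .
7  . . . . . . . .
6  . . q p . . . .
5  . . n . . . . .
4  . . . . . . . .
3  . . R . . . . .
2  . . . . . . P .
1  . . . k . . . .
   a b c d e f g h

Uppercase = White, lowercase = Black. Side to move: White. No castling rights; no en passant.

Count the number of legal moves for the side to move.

White to move; king on a8.
In check: yes, from the black queen on c6.
Legal moves: Kxb8, Ka7.
Count: 2.

2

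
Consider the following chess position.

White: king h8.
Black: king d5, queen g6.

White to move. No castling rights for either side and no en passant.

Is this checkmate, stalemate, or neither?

stalemate

White to move; white king on h8.
In check: no.
King squares — g7: attacked by Qg6; h7: attacked by Qg6; g8: attacked by Qg6.
Legal moves for White: none.
Not in check and no legal moves → stalemate.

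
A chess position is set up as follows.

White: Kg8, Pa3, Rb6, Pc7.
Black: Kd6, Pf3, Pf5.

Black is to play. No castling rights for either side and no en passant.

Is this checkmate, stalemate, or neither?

Black to move; black king on d6.
In check: yes, from the white rook on b6.
Legal moves for Black: Ke7, Kd7, Kxc7, Ke5, Kd5, Kc5.
Black is in check but has 6 legal moves → neither.

neither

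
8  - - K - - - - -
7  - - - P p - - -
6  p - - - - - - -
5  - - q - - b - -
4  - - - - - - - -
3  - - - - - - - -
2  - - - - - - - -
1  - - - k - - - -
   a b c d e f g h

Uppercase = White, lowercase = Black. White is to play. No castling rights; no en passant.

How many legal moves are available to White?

White to move; king on c8.
In check: yes, from the black queen on c5.
Legal moves: Kd8, Kb8, Kb7.
Count: 3.

3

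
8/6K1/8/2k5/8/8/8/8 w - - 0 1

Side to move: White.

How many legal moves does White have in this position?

White to move; king on g7.
In check: no.
Legal moves: Kh8, Kg8, Kf8, Kh7, Kf7, Kh6, Kg6, Kf6.
Count: 8.

8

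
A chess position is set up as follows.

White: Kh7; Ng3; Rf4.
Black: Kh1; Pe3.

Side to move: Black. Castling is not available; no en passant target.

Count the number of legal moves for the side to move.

Black to move; king on h1.
In check: yes, from the white knight on g3.
Legal moves: Kh2, Kg2, Kg1.
Count: 3.

3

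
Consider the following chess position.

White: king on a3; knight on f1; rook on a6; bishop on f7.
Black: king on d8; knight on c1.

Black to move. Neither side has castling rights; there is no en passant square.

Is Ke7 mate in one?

After Ke7: white king on a3; in check: no.
White is not in check, so this cannot be checkmate.

no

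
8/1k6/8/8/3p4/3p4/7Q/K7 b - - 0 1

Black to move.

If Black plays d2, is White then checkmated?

no

After d2: white king on a1; in check: no.
White is not in check, so this cannot be checkmate.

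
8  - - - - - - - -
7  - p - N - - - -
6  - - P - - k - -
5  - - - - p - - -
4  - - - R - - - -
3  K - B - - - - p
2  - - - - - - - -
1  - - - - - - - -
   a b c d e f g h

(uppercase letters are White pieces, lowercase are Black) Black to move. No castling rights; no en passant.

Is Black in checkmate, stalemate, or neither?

neither

Black to move; black king on f6.
In check: yes, from the white knight on d7.
King squares — e5: own pawn; f5: available; g5: available; e6: available; g6: available; e7: available; f7: available; g7: available.
Legal moves for Black: Kg7, Kf7, Ke7, Kg6, Ke6, Kg5, Kf5.
Black is in check but has 7 legal moves → neither.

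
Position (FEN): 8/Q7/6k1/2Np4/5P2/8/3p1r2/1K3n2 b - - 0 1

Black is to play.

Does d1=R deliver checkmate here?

After d1=R: white king on b1; in check: yes, from the black rook on d1.
King squares — a1: attacked by Rd1; c1: attacked by Rd1; a2: attacked by Rf2; b2: attacked by Rf2; c2: attacked by Rf2.
White has no legal moves → checkmate.

yes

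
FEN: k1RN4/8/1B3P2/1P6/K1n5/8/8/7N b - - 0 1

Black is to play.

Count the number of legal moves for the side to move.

Black to move; king on a8.
In check: yes, from the white rook on c8.
Legal moves: none.
Count: 0.

0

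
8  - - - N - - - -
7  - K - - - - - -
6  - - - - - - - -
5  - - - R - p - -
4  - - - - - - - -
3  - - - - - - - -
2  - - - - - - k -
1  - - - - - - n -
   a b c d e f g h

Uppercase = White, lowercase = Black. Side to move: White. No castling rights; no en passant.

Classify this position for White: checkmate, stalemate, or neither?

White to move; white king on b7.
In check: no.
Legal moves for White include: Nf7, Ne6, Nc6, Kc8, Kb8, Ka8, Kc7, Ka7, Kc6, Kb6, Ka6, Rd7, Rd6, Rxf5, Re5, Rc5, Rb5, Ra5, ... (list truncated; more exist).
White has legal moves and is not in check → neither.

neither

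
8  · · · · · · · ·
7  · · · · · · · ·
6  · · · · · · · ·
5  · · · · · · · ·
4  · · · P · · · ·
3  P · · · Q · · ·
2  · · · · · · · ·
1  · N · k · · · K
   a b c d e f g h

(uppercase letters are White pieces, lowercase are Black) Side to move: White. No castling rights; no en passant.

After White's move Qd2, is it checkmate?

After Qd2: black king on d1; in check: yes, from the white queen on d2.
King squares — c1: attacked by Qd2; e1: attacked by Qd2; c2: attacked by Qd2; d2: attacked by Nb1; e2: attacked by Qd2.
Black has no legal moves → checkmate.

yes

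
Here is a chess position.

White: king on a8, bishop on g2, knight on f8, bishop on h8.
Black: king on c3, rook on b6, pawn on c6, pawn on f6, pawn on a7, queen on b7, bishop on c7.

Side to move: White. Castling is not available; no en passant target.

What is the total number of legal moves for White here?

0

White to move; king on a8.
In check: yes, from the black queen on b7.
Legal moves: none.
Count: 0.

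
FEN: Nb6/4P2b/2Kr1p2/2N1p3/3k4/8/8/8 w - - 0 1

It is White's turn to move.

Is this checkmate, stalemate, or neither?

White to move; white king on c6.
In check: yes, from the black rook on d6.
Legal moves for White: Kb7, Kb5.
White is in check but has 2 legal moves → neither.

neither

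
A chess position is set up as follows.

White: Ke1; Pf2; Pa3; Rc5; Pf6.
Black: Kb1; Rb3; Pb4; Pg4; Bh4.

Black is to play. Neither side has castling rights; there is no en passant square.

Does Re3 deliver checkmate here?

no

After Re3: white king on e1; in check: yes, from the black rook on e3.
White has 3 legal replies: Kd2, Kf1, Kd1.
In check but a legal move exists → not checkmate.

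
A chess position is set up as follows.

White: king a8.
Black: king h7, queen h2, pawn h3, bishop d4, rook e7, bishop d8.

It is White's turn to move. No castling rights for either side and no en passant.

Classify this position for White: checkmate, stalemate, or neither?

White to move; white king on a8.
In check: no.
King squares — a7: attacked by Bd4; b7: attacked by Re7; b8: attacked by Qh2.
Legal moves for White: none.
Not in check and no legal moves → stalemate.

stalemate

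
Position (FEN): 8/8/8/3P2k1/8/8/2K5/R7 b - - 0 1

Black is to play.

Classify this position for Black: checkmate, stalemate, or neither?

neither

Black to move; black king on g5.
In check: no.
Legal moves for Black: Kh6, Kg6, Kf6, Kh5, Kf5, Kh4, Kg4, Kf4.
Black has 8 legal moves and is not in check → neither.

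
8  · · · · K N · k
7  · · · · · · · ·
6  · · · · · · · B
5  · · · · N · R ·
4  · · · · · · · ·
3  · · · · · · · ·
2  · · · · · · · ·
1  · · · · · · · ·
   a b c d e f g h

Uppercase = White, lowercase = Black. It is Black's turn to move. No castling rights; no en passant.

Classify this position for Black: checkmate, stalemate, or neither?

stalemate

Black to move; black king on h8.
In check: no.
King squares — g7: attacked by Rg5; h7: attacked by Nf8; g8: attacked by Rg5.
Legal moves for Black: none.
Not in check and no legal moves → stalemate.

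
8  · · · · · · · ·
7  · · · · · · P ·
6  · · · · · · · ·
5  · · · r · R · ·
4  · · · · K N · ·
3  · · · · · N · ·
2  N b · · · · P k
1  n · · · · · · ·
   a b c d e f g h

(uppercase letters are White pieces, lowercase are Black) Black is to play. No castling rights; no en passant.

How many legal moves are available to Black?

Black to move; king on h2.
In check: yes, from the white knight on f3.
Legal moves: Kg3, Kh1.
Count: 2.

2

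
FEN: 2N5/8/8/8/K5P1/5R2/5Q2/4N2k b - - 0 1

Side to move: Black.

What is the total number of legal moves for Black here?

0

Black to move; king on h1.
In check: no.
Legal moves: none.
Count: 0.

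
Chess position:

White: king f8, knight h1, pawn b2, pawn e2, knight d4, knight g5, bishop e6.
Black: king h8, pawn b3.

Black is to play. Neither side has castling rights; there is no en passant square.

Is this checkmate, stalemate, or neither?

stalemate

Black to move; black king on h8.
In check: no.
King squares — g7: attacked by Kf8; h7: attacked by Ng5; g8: attacked by Be6.
Legal moves for Black: none.
Not in check and no legal moves → stalemate.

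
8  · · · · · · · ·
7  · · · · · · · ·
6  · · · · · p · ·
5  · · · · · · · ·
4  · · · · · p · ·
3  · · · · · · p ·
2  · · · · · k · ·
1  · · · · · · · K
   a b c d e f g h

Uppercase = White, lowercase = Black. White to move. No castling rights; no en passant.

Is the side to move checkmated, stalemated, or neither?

stalemate

White to move; white king on h1.
In check: no.
King squares — g1: attacked by Kf2; g2: attacked by Kf2; h2: attacked by Pg3.
Legal moves for White: none.
Not in check and no legal moves → stalemate.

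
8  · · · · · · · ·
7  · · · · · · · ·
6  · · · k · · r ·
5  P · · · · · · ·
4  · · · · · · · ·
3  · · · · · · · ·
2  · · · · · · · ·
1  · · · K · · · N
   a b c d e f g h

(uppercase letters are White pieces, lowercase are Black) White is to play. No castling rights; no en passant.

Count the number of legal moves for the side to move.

8

White to move; king on d1.
In check: no.
Legal moves: Ng3, Nf2, Ke2, Kd2, Kc2, Ke1, Kc1, a6.
Count: 8.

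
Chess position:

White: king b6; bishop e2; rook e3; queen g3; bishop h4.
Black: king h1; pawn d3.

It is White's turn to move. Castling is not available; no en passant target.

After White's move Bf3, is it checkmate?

yes

After Bf3: black king on h1; in check: yes, from the white bishop on f3.
King squares — g1: attacked by Qg3; g2: attacked by Bf3; h2: attacked by Qg3.
Black has no legal moves → checkmate.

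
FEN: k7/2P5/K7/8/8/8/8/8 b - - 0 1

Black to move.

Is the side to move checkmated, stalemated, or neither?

Black to move; black king on a8.
In check: no.
King squares — a7: attacked by Ka6; b7: attacked by Ka6; b8: attacked by Pc7.
Legal moves for Black: none.
Not in check and no legal moves → stalemate.

stalemate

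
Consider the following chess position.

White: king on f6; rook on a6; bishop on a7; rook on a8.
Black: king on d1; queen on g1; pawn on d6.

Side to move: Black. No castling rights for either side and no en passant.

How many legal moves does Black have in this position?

23

Black to move; king on d1.
In check: no.
Legal moves: Qg8, Qg7+, Qxa7, Qg6+, Qb6, Qg5+, Qc5, Qg4, Qd4+, Qg3, Qe3, Qh2, Qg2, Qf2+, Qh1, Qf1+, Qe1, Ke2, Kd2, Kc2, Ke1, Kc1, d5.
Count: 23.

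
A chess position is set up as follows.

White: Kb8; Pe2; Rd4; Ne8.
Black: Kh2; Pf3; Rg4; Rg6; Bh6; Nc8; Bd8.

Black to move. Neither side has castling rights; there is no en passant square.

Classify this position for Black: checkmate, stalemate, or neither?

neither

Black to move; black king on h2.
In check: no.
Legal moves for Black include: Be7, Bc7+, Bf6, Bb6, Bdg5, Ba5, Bh4, Ne7, Na7, Nd6, Nb6, Bf8, Bg7, Bhg5, Bf4+, Be3, Bd2, Bc1, ... (list truncated; more exist).
Black has legal moves and is not in check → neither.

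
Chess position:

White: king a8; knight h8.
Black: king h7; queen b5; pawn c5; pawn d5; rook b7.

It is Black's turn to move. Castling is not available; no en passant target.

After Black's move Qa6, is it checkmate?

After Qa6: white king on a8; in check: yes, from the black queen on a6.
King squares — a7: attacked by Qa6; b7: attacked by Qa6; b8: attacked by Rb7.
White has no legal moves → checkmate.

yes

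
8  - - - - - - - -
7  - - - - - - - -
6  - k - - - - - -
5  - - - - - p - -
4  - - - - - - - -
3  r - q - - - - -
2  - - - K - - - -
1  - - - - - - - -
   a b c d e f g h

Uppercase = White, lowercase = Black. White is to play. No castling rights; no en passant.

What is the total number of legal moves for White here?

2

White to move; king on d2.
In check: yes, from the black queen on c3.
Legal moves: Ke2, Kd1.
Count: 2.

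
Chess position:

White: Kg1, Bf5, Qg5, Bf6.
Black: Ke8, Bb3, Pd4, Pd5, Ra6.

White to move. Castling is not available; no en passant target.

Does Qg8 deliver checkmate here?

After Qg8: black king on e8; in check: yes, from the white queen on g8.
King squares — d7: attacked by Bf5; e7: attacked by Bf6; f7: attacked by Qg8; d8: attacked by Bf6; f8: attacked by Qg8.
Black has no legal moves → checkmate.

yes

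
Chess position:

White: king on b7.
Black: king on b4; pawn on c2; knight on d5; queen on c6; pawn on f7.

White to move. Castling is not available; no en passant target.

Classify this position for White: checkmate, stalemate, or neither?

neither

White to move; white king on b7.
In check: yes, from the black queen on c6.
Legal moves for White: Kb8, Ka7, Kxc6.
White is in check but has 3 legal moves → neither.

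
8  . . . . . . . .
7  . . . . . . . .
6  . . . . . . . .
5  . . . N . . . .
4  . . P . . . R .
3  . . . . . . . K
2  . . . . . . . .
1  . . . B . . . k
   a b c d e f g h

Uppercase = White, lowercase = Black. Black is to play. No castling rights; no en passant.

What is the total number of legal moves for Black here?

0

Black to move; king on h1.
In check: no.
Legal moves: none.
Count: 0.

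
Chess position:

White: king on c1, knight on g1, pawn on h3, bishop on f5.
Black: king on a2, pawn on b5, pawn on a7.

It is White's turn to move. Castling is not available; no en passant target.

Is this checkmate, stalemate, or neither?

White to move; white king on c1.
In check: no.
Legal moves for White: Bc8, Bh7, Bd7, Bg6, Be6+, Bg4, Be4, Bd3, Bc2, Bb1+, Nf3, Ne2, Kd2, Kc2, Kd1, h4.
White has 16 legal moves and is not in check → neither.

neither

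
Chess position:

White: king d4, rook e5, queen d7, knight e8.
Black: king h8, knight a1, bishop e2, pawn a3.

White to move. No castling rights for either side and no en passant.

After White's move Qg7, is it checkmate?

yes

After Qg7: black king on h8; in check: yes, from the white queen on g7.
King squares — g7: attacked by Ne8; h7: attacked by Qg7; g8: attacked by Qg7.
Black has no legal moves → checkmate.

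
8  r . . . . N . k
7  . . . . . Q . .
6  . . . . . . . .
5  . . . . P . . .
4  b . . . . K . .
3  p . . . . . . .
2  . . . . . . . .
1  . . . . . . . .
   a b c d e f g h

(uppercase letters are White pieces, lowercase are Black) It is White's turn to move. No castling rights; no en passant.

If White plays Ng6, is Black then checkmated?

yes

After Ng6: black king on h8; in check: yes, from the white knight on g6.
King squares — g7: attacked by Qf7; h7: attacked by Qf7; g8: attacked by Qf7.
Black has no legal moves → checkmate.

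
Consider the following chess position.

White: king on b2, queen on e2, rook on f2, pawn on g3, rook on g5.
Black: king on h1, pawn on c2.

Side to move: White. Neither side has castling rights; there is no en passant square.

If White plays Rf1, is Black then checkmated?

After Rf1: black king on h1; in check: yes, from the white rook on f1.
King squares — g1: attacked by Rf1; g2: attacked by Qe2; h2: attacked by Qe2.
Black has no legal moves → checkmate.

yes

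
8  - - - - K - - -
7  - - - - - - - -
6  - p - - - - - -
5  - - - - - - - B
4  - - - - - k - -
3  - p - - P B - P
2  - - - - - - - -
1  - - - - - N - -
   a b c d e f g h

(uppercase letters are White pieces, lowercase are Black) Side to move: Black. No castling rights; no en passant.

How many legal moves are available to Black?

3

Black to move; king on f4.
In check: yes, from the white pawn on e3.
Legal moves: Kg5, Kf5, Ke5.
Count: 3.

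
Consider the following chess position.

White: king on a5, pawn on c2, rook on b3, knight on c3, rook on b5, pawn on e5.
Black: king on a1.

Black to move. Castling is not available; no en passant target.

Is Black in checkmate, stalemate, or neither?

Black to move; black king on a1.
In check: no.
King squares — b1: attacked by Rb3; a2: attacked by Nc3; b2: attacked by Rb3.
Legal moves for Black: none.
Not in check and no legal moves → stalemate.

stalemate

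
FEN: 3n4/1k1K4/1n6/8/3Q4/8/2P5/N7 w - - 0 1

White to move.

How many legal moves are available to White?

5

White to move; king on d7.
In check: yes, from the black knight on b6.
Legal moves: Ke8, Kxd8, Ke7, Kd6, Qxb6+.
Count: 5.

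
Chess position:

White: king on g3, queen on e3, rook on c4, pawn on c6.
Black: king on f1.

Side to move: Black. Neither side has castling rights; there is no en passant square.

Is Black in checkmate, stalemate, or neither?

stalemate

Black to move; black king on f1.
In check: no.
King squares — e1: attacked by Qe3; g1: attacked by Qe3; e2: attacked by Qe3; f2: attacked by Qe3; g2: attacked by Kg3.
Legal moves for Black: none.
Not in check and no legal moves → stalemate.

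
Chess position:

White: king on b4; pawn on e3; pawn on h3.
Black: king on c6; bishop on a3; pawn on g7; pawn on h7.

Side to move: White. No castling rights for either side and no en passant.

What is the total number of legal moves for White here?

White to move; king on b4.
In check: yes, from the black bishop on a3.
Legal moves: Ka5, Kc4, Ka4, Kc3, Kb3, Kxa3.
Count: 6.

6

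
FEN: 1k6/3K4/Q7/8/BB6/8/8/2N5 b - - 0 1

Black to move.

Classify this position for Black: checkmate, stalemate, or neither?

stalemate

Black to move; black king on b8.
In check: no.
King squares — a7: attacked by Qa6; b7: attacked by Qa6; c7: attacked by Kd7; a8: attacked by Qa6; c8: attacked by Qa6.
Legal moves for Black: none.
Not in check and no legal moves → stalemate.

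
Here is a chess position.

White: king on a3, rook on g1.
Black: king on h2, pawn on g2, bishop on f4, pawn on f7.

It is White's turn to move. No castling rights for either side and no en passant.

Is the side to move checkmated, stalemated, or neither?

neither

White to move; white king on a3.
In check: no.
Legal moves for White: Kb4, Ka4, Kb3, Kb2, Ka2, Rxg2+, Rh1+, Rf1, Re1, Rd1, Rc1, Rb1, Ra1.
White has 13 legal moves and is not in check → neither.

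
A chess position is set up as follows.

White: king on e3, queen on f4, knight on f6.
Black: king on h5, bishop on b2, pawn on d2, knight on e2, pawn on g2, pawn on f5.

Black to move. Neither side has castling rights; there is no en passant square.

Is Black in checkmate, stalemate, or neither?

Black to move; black king on h5.
In check: yes, from the white knight on f6.
Legal moves for Black: Kg6, Bxf6.
Black is in check but has 2 legal moves → neither.

neither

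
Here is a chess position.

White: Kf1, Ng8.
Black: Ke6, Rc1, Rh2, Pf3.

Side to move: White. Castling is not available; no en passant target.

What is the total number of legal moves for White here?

0

White to move; king on f1.
In check: yes, from the black rook on c1.
Legal moves: none.
Count: 0.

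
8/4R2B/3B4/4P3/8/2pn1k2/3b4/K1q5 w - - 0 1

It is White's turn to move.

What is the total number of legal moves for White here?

White to move; king on a1.
In check: yes, from the black queen on c1.
Legal moves: Ka2.
Count: 1.

1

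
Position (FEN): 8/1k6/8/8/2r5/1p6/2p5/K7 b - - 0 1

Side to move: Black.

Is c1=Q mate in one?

yes

After c1=Q: white king on a1; in check: yes, from the black queen on c1.
King squares — b1: attacked by Qc1; a2: attacked by Pb3; b2: attacked by Qc1.
White has no legal moves → checkmate.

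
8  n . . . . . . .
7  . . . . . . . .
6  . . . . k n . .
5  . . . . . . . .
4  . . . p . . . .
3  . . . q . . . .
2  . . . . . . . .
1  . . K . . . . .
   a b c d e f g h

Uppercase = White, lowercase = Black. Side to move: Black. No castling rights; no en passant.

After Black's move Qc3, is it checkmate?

After Qc3: white king on c1; in check: yes, from the black queen on c3.
White has 2 legal replies: Kd1, Kb1.
In check but a legal move exists → not checkmate.

no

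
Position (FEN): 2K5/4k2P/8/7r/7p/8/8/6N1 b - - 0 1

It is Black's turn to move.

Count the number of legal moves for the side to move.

16

Black to move; king on e7.
In check: no.
Legal moves: Kf8, Ke8, Kf7, Kf6, Ke6, Kd6, Rxh7, Rh6, Rg5, Rf5, Re5, Rd5, Rc5+, Rb5, Ra5, h3.
Count: 16.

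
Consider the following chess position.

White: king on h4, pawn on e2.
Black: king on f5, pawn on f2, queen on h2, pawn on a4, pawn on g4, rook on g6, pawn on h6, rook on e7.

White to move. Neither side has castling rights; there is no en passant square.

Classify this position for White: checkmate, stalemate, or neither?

White to move; white king on h4.
In check: yes, from the black queen on h2.
King squares — g3: attacked by Qh2; h3: attacked by Qh2; g4: attacked by Kf5; g5: attacked by Kf5; h5: attacked by Qh2.
Legal moves for White: none.
In check with no legal moves → checkmate.

checkmate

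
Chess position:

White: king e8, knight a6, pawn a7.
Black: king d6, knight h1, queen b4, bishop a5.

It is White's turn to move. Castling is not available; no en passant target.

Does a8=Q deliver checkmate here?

After a8=Q: black king on d6; in check: no.
Black is not in check, so this cannot be checkmate.

no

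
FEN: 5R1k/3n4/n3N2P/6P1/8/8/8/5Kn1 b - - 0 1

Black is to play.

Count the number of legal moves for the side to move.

Black to move; king on h8.
In check: yes, from the white rook on f8.
Legal moves: Kh7, Nxf8.
Count: 2.

2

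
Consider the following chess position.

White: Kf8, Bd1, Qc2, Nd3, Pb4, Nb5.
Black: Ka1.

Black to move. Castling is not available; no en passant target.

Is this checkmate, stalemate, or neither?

Black to move; black king on a1.
In check: no.
King squares — b1: attacked by Qc2; a2: attacked by Qc2; b2: attacked by Qc2.
Legal moves for Black: none.
Not in check and no legal moves → stalemate.

stalemate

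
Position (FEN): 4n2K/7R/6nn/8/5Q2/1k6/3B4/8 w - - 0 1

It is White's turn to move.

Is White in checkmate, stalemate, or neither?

White to move; white king on h8.
In check: yes, from the black knight on g6.
King squares — g7: attacked by Ne8; h7: own rook; g8: attacked by Nh6.
Legal moves for White: none.
In check with no legal moves → checkmate.

checkmate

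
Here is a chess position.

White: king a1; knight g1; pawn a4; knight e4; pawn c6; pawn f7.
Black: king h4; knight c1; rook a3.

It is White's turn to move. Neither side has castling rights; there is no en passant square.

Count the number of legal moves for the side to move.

White to move; king on a1.
In check: yes, from the black rook on a3.
Legal moves: Kb2, Kb1.
Count: 2.

2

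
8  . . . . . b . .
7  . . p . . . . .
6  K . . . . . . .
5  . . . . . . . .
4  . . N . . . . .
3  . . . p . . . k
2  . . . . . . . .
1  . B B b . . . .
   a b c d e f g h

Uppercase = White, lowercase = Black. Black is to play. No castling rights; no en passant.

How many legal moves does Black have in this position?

22

Black to move; king on h3.
In check: no.
Legal moves: Bg7, Be7, Bh6, Bd6, Bc5, Bb4, Ba3, Kh4, Kg4, Kg3, Kh2, Kg2, Bh5, Bg4, Ba4, Bf3, Bb3, Be2, Bc2, c6, d2, c5.
Count: 22.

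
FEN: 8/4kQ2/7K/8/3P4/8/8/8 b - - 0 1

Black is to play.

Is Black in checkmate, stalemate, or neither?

neither

Black to move; black king on e7.
In check: yes, from the white queen on f7.
Legal moves for Black: Kd8, Kxf7, Kd6.
Black is in check but has 3 legal moves → neither.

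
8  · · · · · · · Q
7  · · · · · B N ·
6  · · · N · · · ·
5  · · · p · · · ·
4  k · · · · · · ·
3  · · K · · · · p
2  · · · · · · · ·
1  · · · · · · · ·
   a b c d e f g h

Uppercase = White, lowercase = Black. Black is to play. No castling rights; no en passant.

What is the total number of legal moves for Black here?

Black to move; king on a4.
In check: no.
Legal moves: Ka5, Ka3, d4+, h2.
Count: 4.

4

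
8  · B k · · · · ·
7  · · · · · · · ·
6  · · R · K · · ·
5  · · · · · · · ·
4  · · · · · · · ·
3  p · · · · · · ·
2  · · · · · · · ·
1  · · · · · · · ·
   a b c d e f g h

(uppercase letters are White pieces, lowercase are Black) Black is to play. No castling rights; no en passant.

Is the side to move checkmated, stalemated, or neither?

Black to move; black king on c8.
In check: yes, from the white rook on c6.
Legal moves for Black: Kd8, Kxb8, Kb7.
Black is in check but has 3 legal moves → neither.

neither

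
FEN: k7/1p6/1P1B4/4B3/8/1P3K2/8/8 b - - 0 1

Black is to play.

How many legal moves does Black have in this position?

0

Black to move; king on a8.
In check: no.
Legal moves: none.
Count: 0.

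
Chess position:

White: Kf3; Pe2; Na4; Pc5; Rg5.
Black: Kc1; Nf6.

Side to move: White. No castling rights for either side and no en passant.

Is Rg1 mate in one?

no

After Rg1: black king on c1; in check: yes, from the white rook on g1.
Black has 2 legal replies: Kd2, Kc2.
In check but a legal move exists → not checkmate.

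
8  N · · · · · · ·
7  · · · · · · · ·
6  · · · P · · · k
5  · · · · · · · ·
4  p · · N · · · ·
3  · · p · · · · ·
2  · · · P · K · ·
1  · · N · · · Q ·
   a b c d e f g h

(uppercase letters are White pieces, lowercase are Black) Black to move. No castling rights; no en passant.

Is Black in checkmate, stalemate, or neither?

neither

Black to move; black king on h6.
In check: no.
Legal moves for Black: Kh7, Kh5, cxd2, a3, c2.
Black has 5 legal moves and is not in check → neither.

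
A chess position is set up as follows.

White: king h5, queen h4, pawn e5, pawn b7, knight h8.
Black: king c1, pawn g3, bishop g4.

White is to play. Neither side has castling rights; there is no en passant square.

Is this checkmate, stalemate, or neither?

neither

White to move; white king on h5.
In check: yes, from the black bishop on g4.
Legal moves for White: Kh6, Kg6, Kg5, Kxg4, Qxg4.
White is in check but has 5 legal moves → neither.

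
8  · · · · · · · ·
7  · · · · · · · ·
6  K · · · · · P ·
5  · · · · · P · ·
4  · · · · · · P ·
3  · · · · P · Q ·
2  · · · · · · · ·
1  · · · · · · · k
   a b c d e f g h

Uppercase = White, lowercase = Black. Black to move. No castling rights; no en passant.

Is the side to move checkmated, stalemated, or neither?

stalemate

Black to move; black king on h1.
In check: no.
King squares — g1: attacked by Qg3; g2: attacked by Qg3; h2: attacked by Qg3.
Legal moves for Black: none.
Not in check and no legal moves → stalemate.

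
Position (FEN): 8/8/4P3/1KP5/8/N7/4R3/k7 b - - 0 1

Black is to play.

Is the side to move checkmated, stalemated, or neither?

stalemate

Black to move; black king on a1.
In check: no.
King squares — b1: attacked by Na3; a2: attacked by Re2; b2: attacked by Re2.
Legal moves for Black: none.
Not in check and no legal moves → stalemate.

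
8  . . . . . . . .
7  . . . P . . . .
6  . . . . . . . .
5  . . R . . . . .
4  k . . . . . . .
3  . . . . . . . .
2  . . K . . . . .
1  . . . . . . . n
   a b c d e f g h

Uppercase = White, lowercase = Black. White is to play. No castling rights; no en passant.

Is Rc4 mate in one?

no

After Rc4: black king on a4; in check: yes, from the white rook on c4.
Black has 3 legal replies: Kb5, Ka5, Ka3.
In check but a legal move exists → not checkmate.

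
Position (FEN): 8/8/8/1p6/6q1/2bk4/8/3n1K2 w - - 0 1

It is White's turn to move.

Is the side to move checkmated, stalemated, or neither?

stalemate

White to move; white king on f1.
In check: no.
King squares — e1: attacked by Bc3; g1: attacked by Qg4; e2: attacked by Kd3; f2: attacked by Nd1; g2: attacked by Qg4.
Legal moves for White: none.
Not in check and no legal moves → stalemate.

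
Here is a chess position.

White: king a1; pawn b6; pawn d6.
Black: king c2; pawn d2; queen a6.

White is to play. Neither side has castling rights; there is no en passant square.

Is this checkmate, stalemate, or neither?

White to move; white king on a1.
In check: yes, from the black queen on a6.
King squares — b1: attacked by Kc2; a2: attacked by Qa6; b2: attacked by Kc2.
Legal moves for White: none.
In check with no legal moves → checkmate.

checkmate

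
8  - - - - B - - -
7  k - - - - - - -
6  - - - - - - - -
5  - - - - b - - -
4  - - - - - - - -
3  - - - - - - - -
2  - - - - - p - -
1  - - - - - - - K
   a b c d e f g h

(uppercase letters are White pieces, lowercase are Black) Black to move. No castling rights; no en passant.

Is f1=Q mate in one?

yes

After f1=Q: white king on h1; in check: yes, from the black queen on f1.
King squares — g1: attacked by Qf1; g2: attacked by Qf1; h2: attacked by Be5.
White has no legal moves → checkmate.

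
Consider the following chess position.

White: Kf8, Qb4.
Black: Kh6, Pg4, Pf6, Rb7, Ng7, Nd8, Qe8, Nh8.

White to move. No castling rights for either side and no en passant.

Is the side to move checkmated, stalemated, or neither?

White to move; white king on f8.
In check: yes, from the black queen on e8.
King squares — e7: attacked by Rb7; f7: attacked by Rb7; g7: attacked by Kh6; e8: attacked by Ng7; g8: attacked by Qe8.
Legal moves for White: none.
In check with no legal moves → checkmate.

checkmate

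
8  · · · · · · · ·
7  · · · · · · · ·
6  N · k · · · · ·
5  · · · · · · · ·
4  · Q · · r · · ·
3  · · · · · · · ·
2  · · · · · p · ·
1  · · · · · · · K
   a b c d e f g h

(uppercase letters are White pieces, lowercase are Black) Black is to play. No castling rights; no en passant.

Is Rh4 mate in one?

no

After Rh4: white king on h1; in check: yes, from the black rook on h4.
White has 2 legal replies: Kg2, Qxh4.
In check but a legal move exists → not checkmate.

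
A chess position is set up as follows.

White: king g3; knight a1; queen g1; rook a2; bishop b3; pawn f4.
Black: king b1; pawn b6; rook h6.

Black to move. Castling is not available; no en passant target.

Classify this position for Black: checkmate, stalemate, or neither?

checkmate

Black to move; black king on b1.
In check: yes, from the white queen on g1.
King squares — a1: attacked by Qg1; c1: attacked by Qg1; a2: attacked by Bb3; b2: attacked by Ra2; c2: attacked by Na1.
Legal moves for Black: none.
In check with no legal moves → checkmate.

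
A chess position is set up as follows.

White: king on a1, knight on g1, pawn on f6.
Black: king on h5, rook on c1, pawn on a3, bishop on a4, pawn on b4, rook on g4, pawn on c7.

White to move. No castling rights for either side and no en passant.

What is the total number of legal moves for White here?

White to move; king on a1.
In check: yes, from the black rook on c1.
Legal moves: Ka2.
Count: 1.

1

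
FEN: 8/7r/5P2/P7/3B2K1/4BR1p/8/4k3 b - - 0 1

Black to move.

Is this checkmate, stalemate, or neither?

neither

Black to move; black king on e1.
In check: no.
Legal moves for Black: Rh8, Rg7+, Rf7, Re7, Rd7, Rc7, Rb7, Ra7, Rh6, Rh5, Rh4+, Ke2, Kd1, h2.
Black has 14 legal moves and is not in check → neither.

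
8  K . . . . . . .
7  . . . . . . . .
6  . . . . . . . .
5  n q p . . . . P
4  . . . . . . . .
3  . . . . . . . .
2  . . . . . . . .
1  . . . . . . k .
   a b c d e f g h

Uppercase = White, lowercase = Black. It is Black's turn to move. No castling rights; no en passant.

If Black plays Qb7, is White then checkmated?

After Qb7: white king on a8; in check: yes, from the black queen on b7.
King squares — a7: attacked by Qb7; b7: attacked by Na5; b8: attacked by Qb7.
White has no legal moves → checkmate.

yes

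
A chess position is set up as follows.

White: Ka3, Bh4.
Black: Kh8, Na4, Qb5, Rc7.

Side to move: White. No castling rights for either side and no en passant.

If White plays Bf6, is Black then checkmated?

no

After Bf6: black king on h8; in check: yes, from the white bishop on f6.
Black has 3 legal replies: Kg8, Kh7, Rg7.
In check but a legal move exists → not checkmate.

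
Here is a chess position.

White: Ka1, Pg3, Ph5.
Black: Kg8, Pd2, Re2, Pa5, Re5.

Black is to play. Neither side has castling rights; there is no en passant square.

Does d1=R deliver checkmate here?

yes

After d1=R: white king on a1; in check: yes, from the black rook on d1.
King squares — b1: attacked by Rd1; a2: attacked by Re2; b2: attacked by Re2.
White has no legal moves → checkmate.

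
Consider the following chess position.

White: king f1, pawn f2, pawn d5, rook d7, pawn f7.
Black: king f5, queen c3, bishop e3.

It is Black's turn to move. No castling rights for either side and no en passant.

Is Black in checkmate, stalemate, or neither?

Black to move; black king on f5.
In check: no.
Legal moves for Black include: Kg6, Kf6, Kg5, Ke5, Kg4, Kf4, Ke4, Ba7, Bh6, Bb6, Bg5, Bc5, Bf4, Bd4, Bxf2, Bd2, Bc1, Qh8, ... (list truncated; more exist).
Black has legal moves and is not in check → neither.

neither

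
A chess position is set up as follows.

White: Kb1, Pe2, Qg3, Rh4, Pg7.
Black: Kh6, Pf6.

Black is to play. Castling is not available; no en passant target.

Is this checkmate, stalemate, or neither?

Black to move; black king on h6.
In check: yes, from the white rook on h4.
King squares — g5: attacked by Qg3; h5: attacked by Rh4; g6: attacked by Qg3; g7: attacked by Qg3; h7: attacked by Rh4.
Legal moves for Black: none.
In check with no legal moves → checkmate.

checkmate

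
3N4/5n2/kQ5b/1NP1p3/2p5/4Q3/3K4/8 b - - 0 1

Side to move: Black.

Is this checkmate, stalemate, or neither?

checkmate

Black to move; black king on a6.
In check: yes, from the white queen on b6.
King squares — a5: attacked by Qb6; b5: attacked by Qb6; b6: attacked by Pc5; a7: attacked by Nb5; b7: attacked by Qb6.
Legal moves for Black: none.
In check with no legal moves → checkmate.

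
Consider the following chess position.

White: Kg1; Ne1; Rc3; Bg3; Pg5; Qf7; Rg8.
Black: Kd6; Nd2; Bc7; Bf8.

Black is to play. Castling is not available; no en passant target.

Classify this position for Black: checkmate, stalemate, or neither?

checkmate

Black to move; black king on d6.
In check: yes, from the white bishop on g3.
King squares — c5: attacked by Rc3; d5: attacked by Qf7; e5: attacked by Bg3; c6: attacked by Rc3; e6: attacked by Qf7; c7: own bishop; d7: attacked by Qf7; e7: attacked by Qf7.
Legal moves for Black: none.
In check with no legal moves → checkmate.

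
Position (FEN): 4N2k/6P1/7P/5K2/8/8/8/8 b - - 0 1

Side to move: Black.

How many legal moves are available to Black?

Black to move; king on h8.
In check: yes, from the white pawn on g7.
Legal moves: Kg8, Kh7.
Count: 2.

2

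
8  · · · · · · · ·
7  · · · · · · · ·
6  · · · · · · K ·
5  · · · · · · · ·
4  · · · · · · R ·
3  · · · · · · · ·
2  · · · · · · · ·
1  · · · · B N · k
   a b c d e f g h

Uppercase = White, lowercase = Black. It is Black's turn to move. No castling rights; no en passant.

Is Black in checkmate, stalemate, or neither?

stalemate

Black to move; black king on h1.
In check: no.
King squares — g1: attacked by Rg4; g2: attacked by Rg4; h2: attacked by Nf1.
Legal moves for Black: none.
Not in check and no legal moves → stalemate.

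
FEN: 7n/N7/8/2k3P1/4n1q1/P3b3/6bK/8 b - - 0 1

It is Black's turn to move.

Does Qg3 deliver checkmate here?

yes

After Qg3: white king on h2; in check: yes, from the black queen on g3.
King squares — g1: attacked by Be3; h1: attacked by Bg2; g2: attacked by Qg3; g3: attacked by Ne4; h3: attacked by Bg2.
White has no legal moves → checkmate.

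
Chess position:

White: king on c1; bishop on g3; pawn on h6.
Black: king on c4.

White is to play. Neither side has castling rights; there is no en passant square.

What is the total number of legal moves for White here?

15

White to move; king on c1.
In check: no.
Legal moves: Bb8, Bc7, Bd6, Be5, Bh4, Bf4, Bh2, Bf2, Be1, Kd2, Kc2, Kb2, Kd1, Kb1, h7.
Count: 15.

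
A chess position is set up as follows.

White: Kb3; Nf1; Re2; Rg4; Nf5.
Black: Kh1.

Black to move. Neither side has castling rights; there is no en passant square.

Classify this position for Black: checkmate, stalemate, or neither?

Black to move; black king on h1.
In check: no.
King squares — g1: attacked by Rg4; g2: attacked by Re2; h2: attacked by Nf1.
Legal moves for Black: none.
Not in check and no legal moves → stalemate.

stalemate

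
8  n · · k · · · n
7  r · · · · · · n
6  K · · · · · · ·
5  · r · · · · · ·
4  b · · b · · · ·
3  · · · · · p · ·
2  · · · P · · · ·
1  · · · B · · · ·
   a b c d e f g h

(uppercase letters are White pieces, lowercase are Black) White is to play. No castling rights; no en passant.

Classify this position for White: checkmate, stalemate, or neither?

White to move; white king on a6.
In check: yes, from the black rook on a7.
King squares — a5: attacked by Rb5; b5: attacked by Ba4; b6: attacked by Bd4; a7: attacked by Bd4; b7: attacked by Rb5.
Legal moves for White: none.
In check with no legal moves → checkmate.

checkmate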